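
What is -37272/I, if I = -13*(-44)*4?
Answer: -4659/286 ≈ -16.290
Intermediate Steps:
I = 2288 (I = 572*4 = 2288)
-37272/I = -37272/2288 = -37272*1/2288 = -4659/286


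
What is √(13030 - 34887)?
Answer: I*√21857 ≈ 147.84*I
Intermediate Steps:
√(13030 - 34887) = √(-21857) = I*√21857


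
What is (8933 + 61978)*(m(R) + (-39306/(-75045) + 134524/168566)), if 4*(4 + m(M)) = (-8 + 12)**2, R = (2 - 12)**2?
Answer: 197617242219156/2108339245 ≈ 93731.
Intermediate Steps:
R = 100 (R = (-10)**2 = 100)
m(M) = 0 (m(M) = -4 + (-8 + 12)**2/4 = -4 + (1/4)*4**2 = -4 + (1/4)*16 = -4 + 4 = 0)
(8933 + 61978)*(m(R) + (-39306/(-75045) + 134524/168566)) = (8933 + 61978)*(0 + (-39306/(-75045) + 134524/168566)) = 70911*(0 + (-39306*(-1/75045) + 134524*(1/168566))) = 70911*(0 + (13102/25015 + 67262/84283)) = 70911*(0 + 2786834796/2108339245) = 70911*(2786834796/2108339245) = 197617242219156/2108339245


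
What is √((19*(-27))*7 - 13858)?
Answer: I*√17449 ≈ 132.09*I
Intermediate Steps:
√((19*(-27))*7 - 13858) = √(-513*7 - 13858) = √(-3591 - 13858) = √(-17449) = I*√17449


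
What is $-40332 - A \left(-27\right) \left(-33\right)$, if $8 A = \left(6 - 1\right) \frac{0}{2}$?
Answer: $-40332$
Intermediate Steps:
$A = 0$ ($A = \frac{\left(6 - 1\right) \frac{0}{2}}{8} = \frac{5 \cdot 0 \cdot \frac{1}{2}}{8} = \frac{5 \cdot 0}{8} = \frac{1}{8} \cdot 0 = 0$)
$-40332 - A \left(-27\right) \left(-33\right) = -40332 - 0 \left(-27\right) \left(-33\right) = -40332 - 0 \left(-33\right) = -40332 - 0 = -40332 + 0 = -40332$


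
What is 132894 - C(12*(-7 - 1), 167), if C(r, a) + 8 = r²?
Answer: 123686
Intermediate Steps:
C(r, a) = -8 + r²
132894 - C(12*(-7 - 1), 167) = 132894 - (-8 + (12*(-7 - 1))²) = 132894 - (-8 + (12*(-8))²) = 132894 - (-8 + (-96)²) = 132894 - (-8 + 9216) = 132894 - 1*9208 = 132894 - 9208 = 123686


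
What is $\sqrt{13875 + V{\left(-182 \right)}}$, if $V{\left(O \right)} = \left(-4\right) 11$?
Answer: $\sqrt{13831} \approx 117.61$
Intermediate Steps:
$V{\left(O \right)} = -44$
$\sqrt{13875 + V{\left(-182 \right)}} = \sqrt{13875 - 44} = \sqrt{13831}$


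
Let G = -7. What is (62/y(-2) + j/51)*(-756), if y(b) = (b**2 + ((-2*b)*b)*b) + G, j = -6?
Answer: -777168/221 ≈ -3516.6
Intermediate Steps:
y(b) = -7 + b**2 - 2*b**3 (y(b) = (b**2 + ((-2*b)*b)*b) - 7 = (b**2 + (-2*b**2)*b) - 7 = (b**2 - 2*b**3) - 7 = -7 + b**2 - 2*b**3)
(62/y(-2) + j/51)*(-756) = (62/(-7 + (-2)**2 - 2*(-2)**3) - 6/51)*(-756) = (62/(-7 + 4 - 2*(-8)) - 6*1/51)*(-756) = (62/(-7 + 4 + 16) - 2/17)*(-756) = (62/13 - 2/17)*(-756) = (1028/221)*(-756) = -777168/221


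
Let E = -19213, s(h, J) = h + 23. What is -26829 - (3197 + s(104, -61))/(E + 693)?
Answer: -124217439/4630 ≈ -26829.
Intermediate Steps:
s(h, J) = 23 + h
-26829 - (3197 + s(104, -61))/(E + 693) = -26829 - (3197 + (23 + 104))/(-19213 + 693) = -26829 - (3197 + 127)/(-18520) = -26829 - 3324*(-1)/18520 = -26829 - 1*(-831/4630) = -26829 + 831/4630 = -124217439/4630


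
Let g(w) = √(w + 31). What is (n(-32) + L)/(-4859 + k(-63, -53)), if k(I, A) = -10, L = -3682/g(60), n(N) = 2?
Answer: -2/4869 + 526*√91/63297 ≈ 0.078862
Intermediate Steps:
g(w) = √(31 + w)
L = -526*√91/13 (L = -3682/√(31 + 60) = -3682*√91/91 = -526*√91/13 ≈ -385.98)
(n(-32) + L)/(-4859 + k(-63, -53)) = (2 - 526*√91/13)/(-4859 - 10) = (2 - 526*√91/13)/(-4869) = (2 - 526*√91/13)*(-1/4869) = -2/4869 + 526*√91/63297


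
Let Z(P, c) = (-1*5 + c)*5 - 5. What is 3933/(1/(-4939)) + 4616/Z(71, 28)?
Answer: -1068377477/55 ≈ -1.9425e+7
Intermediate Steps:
Z(P, c) = -30 + 5*c (Z(P, c) = (-5 + c)*5 - 5 = (-25 + 5*c) - 5 = -30 + 5*c)
3933/(1/(-4939)) + 4616/Z(71, 28) = 3933/(1/(-4939)) + 4616/(-30 + 5*28) = 3933/(-1/4939) + 4616/(-30 + 140) = 3933*(-4939) + 4616/110 = -19425087 + 4616*(1/110) = -19425087 + 2308/55 = -1068377477/55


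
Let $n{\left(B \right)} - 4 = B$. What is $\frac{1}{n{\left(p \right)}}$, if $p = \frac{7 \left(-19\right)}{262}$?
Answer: $\frac{262}{915} \approx 0.28634$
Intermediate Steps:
$p = - \frac{133}{262}$ ($p = \left(-133\right) \frac{1}{262} = - \frac{133}{262} \approx -0.50763$)
$n{\left(B \right)} = 4 + B$
$\frac{1}{n{\left(p \right)}} = \frac{1}{4 - \frac{133}{262}} = \frac{1}{\frac{915}{262}} = \frac{262}{915}$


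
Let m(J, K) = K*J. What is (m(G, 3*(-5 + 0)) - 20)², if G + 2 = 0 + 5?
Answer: 4225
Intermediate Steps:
G = 3 (G = -2 + (0 + 5) = -2 + 5 = 3)
m(J, K) = J*K
(m(G, 3*(-5 + 0)) - 20)² = (3*(3*(-5 + 0)) - 20)² = (3*(3*(-5)) - 20)² = (3*(-15) - 20)² = (-45 - 20)² = (-65)² = 4225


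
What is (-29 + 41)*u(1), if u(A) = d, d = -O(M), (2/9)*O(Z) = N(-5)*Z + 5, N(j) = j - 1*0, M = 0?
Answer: -270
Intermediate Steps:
N(j) = j (N(j) = j + 0 = j)
O(Z) = 45/2 - 45*Z/2 (O(Z) = 9*(-5*Z + 5)/2 = 9*(5 - 5*Z)/2 = 45/2 - 45*Z/2)
d = -45/2 (d = -(45/2 - 45/2*0) = -(45/2 + 0) = -1*45/2 = -45/2 ≈ -22.500)
u(A) = -45/2
(-29 + 41)*u(1) = (-29 + 41)*(-45/2) = 12*(-45/2) = -270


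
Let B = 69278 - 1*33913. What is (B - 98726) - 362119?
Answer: -425480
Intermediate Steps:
B = 35365 (B = 69278 - 33913 = 35365)
(B - 98726) - 362119 = (35365 - 98726) - 362119 = -63361 - 362119 = -425480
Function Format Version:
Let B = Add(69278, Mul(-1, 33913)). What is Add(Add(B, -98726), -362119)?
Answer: -425480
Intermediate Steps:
B = 35365 (B = Add(69278, -33913) = 35365)
Add(Add(B, -98726), -362119) = Add(Add(35365, -98726), -362119) = Add(-63361, -362119) = -425480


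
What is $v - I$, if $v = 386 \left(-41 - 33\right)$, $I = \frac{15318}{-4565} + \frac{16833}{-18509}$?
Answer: $- \frac{29073667451}{1017995} \approx -28560.0$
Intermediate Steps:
$I = - \frac{4341729}{1017995}$ ($I = 15318 \left(- \frac{1}{4565}\right) + 16833 \left(- \frac{1}{18509}\right) = - \frac{15318}{4565} - \frac{16833}{18509} = - \frac{4341729}{1017995} \approx -4.265$)
$v = -28564$ ($v = 386 \left(-74\right) = -28564$)
$v - I = -28564 - - \frac{4341729}{1017995} = -28564 + \frac{4341729}{1017995} = - \frac{29073667451}{1017995}$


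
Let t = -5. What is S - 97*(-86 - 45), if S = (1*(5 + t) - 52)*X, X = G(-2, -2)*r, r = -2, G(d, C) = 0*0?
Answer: 12707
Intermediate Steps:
G(d, C) = 0
X = 0 (X = 0*(-2) = 0)
S = 0 (S = (1*(5 - 5) - 52)*0 = (1*0 - 52)*0 = (0 - 52)*0 = -52*0 = 0)
S - 97*(-86 - 45) = 0 - 97*(-86 - 45) = 0 - 97*(-131) = 0 + 12707 = 12707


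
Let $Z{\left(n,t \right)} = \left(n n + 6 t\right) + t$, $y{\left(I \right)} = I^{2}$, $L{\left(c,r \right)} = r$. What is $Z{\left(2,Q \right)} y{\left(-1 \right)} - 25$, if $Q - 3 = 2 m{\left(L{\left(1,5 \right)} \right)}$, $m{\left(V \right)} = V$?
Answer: $70$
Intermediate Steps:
$Q = 13$ ($Q = 3 + 2 \cdot 5 = 3 + 10 = 13$)
$Z{\left(n,t \right)} = n^{2} + 7 t$ ($Z{\left(n,t \right)} = \left(n^{2} + 6 t\right) + t = n^{2} + 7 t$)
$Z{\left(2,Q \right)} y{\left(-1 \right)} - 25 = \left(2^{2} + 7 \cdot 13\right) \left(-1\right)^{2} - 25 = \left(4 + 91\right) 1 - 25 = 95 \cdot 1 - 25 = 95 - 25 = 70$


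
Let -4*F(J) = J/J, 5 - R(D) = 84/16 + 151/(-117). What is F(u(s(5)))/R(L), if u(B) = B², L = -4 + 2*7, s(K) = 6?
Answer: -117/487 ≈ -0.24025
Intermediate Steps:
L = 10 (L = -4 + 14 = 10)
R(D) = 487/468 (R(D) = 5 - (84/16 + 151/(-117)) = 5 - (84*(1/16) + 151*(-1/117)) = 5 - (21/4 - 151/117) = 5 - 1*1853/468 = 5 - 1853/468 = 487/468)
F(J) = -¼ (F(J) = -J/(4*J) = -¼*1 = -¼)
F(u(s(5)))/R(L) = -1/(4*487/468) = -¼*468/487 = -117/487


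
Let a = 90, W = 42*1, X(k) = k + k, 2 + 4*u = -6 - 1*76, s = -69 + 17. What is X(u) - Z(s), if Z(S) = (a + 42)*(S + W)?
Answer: 1278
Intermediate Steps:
s = -52
u = -21 (u = -½ + (-6 - 1*76)/4 = -½ + (-6 - 76)/4 = -½ + (¼)*(-82) = -½ - 41/2 = -21)
X(k) = 2*k
W = 42
Z(S) = 5544 + 132*S (Z(S) = (90 + 42)*(S + 42) = 132*(42 + S) = 5544 + 132*S)
X(u) - Z(s) = 2*(-21) - (5544 + 132*(-52)) = -42 - (5544 - 6864) = -42 - 1*(-1320) = -42 + 1320 = 1278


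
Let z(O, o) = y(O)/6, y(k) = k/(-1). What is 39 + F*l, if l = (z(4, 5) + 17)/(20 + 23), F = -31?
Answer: 3512/129 ≈ 27.225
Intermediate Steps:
y(k) = -k (y(k) = k*(-1) = -k)
z(O, o) = -O/6
l = 49/129 (l = (-⅙*4 + 17)/(20 + 23) = (-⅔ + 17)/43 = (49/3)*(1/43) = 49/129 ≈ 0.37985)
39 + F*l = 39 - 31*49/129 = 39 - 1519/129 = 3512/129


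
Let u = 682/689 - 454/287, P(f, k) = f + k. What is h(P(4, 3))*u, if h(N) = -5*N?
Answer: 585360/28249 ≈ 20.721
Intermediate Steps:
u = -117072/197743 (u = 682*(1/689) - 454*1/287 = 682/689 - 454/287 = -117072/197743 ≈ -0.59204)
h(P(4, 3))*u = -5*(4 + 3)*(-117072/197743) = -5*7*(-117072/197743) = -35*(-117072/197743) = 585360/28249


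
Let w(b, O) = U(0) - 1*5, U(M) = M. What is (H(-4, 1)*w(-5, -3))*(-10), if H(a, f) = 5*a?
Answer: -1000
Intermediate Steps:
w(b, O) = -5 (w(b, O) = 0 - 1*5 = 0 - 5 = -5)
(H(-4, 1)*w(-5, -3))*(-10) = ((5*(-4))*(-5))*(-10) = -20*(-5)*(-10) = 100*(-10) = -1000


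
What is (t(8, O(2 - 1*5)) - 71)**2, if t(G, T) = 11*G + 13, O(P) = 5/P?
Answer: 900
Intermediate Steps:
t(G, T) = 13 + 11*G
(t(8, O(2 - 1*5)) - 71)**2 = ((13 + 11*8) - 71)**2 = ((13 + 88) - 71)**2 = (101 - 71)**2 = 30**2 = 900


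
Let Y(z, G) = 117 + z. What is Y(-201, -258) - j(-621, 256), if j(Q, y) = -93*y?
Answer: 23724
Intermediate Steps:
Y(-201, -258) - j(-621, 256) = (117 - 201) - (-93)*256 = -84 - 1*(-23808) = -84 + 23808 = 23724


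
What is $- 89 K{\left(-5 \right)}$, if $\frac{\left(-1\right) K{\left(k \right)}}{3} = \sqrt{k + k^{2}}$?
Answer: $534 \sqrt{5} \approx 1194.1$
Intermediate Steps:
$K{\left(k \right)} = - 3 \sqrt{k + k^{2}}$
$- 89 K{\left(-5 \right)} = - 89 \left(- 3 \sqrt{- 5 \left(1 - 5\right)}\right) = - 89 \left(- 3 \sqrt{\left(-5\right) \left(-4\right)}\right) = - 89 \left(- 3 \sqrt{20}\right) = - 89 \left(- 3 \cdot 2 \sqrt{5}\right) = - 89 \left(- 6 \sqrt{5}\right) = 534 \sqrt{5}$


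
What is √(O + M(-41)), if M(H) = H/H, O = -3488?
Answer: I*√3487 ≈ 59.051*I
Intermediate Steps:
M(H) = 1
√(O + M(-41)) = √(-3488 + 1) = √(-3487) = I*√3487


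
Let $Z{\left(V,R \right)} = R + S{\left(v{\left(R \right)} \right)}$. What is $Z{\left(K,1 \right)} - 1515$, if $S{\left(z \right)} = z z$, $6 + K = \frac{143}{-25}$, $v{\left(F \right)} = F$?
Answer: $-1513$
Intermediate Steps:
$K = - \frac{293}{25}$ ($K = -6 + \frac{143}{-25} = -6 + 143 \left(- \frac{1}{25}\right) = -6 - \frac{143}{25} = - \frac{293}{25} \approx -11.72$)
$S{\left(z \right)} = z^{2}$
$Z{\left(V,R \right)} = R + R^{2}$
$Z{\left(K,1 \right)} - 1515 = 1 \left(1 + 1\right) - 1515 = 1 \cdot 2 - 1515 = 2 - 1515 = -1513$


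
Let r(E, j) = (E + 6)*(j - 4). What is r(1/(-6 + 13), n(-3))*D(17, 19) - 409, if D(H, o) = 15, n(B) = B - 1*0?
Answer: -1054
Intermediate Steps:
n(B) = B (n(B) = B + 0 = B)
r(E, j) = (-4 + j)*(6 + E) (r(E, j) = (6 + E)*(-4 + j) = (-4 + j)*(6 + E))
r(1/(-6 + 13), n(-3))*D(17, 19) - 409 = (-24 - 4/(-6 + 13) + 6*(-3) - 3/(-6 + 13))*15 - 409 = (-24 - 4/7 - 18 - 3/7)*15 - 409 = -43*15 - 409 = -645 - 409 = -1054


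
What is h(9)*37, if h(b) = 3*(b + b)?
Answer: 1998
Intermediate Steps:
h(b) = 6*b (h(b) = 3*(2*b) = 6*b)
h(9)*37 = (6*9)*37 = 54*37 = 1998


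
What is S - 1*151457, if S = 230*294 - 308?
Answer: -84145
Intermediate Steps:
S = 67312 (S = 67620 - 308 = 67312)
S - 1*151457 = 67312 - 1*151457 = 67312 - 151457 = -84145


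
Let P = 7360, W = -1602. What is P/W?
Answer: -3680/801 ≈ -4.5943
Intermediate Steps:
P/W = 7360/(-1602) = 7360*(-1/1602) = -3680/801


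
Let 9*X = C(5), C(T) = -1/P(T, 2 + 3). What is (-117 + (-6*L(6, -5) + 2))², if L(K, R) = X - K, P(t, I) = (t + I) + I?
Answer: 12623809/2025 ≈ 6234.0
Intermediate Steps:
P(t, I) = t + 2*I (P(t, I) = (I + t) + I = t + 2*I)
C(T) = -1/(10 + T) (C(T) = -1/(T + 2*(2 + 3)) = -1/(T + 2*5) = -1/(T + 10) = -1/(10 + T))
X = -1/135 (X = (-1/(10 + 5))/9 = (-1/15)/9 = (-1*1/15)/9 = (⅑)*(-1/15) = -1/135 ≈ -0.0074074)
L(K, R) = -1/135 - K
(-117 + (-6*L(6, -5) + 2))² = (-117 + (-6*(-1/135 - 1*6) + 2))² = (-117 + (-6*(-1/135 - 6) + 2))² = (-117 + (-6*(-811/135) + 2))² = (-117 + (1622/45 + 2))² = (-117 + 1712/45)² = (-3553/45)² = 12623809/2025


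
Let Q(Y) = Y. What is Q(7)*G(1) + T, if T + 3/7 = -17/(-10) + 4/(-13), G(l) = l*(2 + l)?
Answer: 19987/910 ≈ 21.964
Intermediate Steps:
T = 877/910 (T = -3/7 + (-17/(-10) + 4/(-13)) = -3/7 + (-17*(-1/10) + 4*(-1/13)) = -3/7 + (17/10 - 4/13) = -3/7 + 181/130 = 877/910 ≈ 0.96374)
Q(7)*G(1) + T = 7*(1*(2 + 1)) + 877/910 = 7*(1*3) + 877/910 = 7*3 + 877/910 = 21 + 877/910 = 19987/910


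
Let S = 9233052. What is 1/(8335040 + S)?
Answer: 1/17568092 ≈ 5.6921e-8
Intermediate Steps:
1/(8335040 + S) = 1/(8335040 + 9233052) = 1/17568092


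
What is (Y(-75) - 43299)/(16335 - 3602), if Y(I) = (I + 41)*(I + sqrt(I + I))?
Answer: -2397/749 - 10*I*sqrt(6)/749 ≈ -3.2003 - 0.032703*I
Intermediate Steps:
Y(I) = (41 + I)*(I + sqrt(2)*sqrt(I)) (Y(I) = (41 + I)*(I + sqrt(2*I)) = (41 + I)*(I + sqrt(2)*sqrt(I)))
(Y(-75) - 43299)/(16335 - 3602) = (((-75)**2 + 41*(-75) + sqrt(2)*(-75)**(3/2) + 41*sqrt(2)*sqrt(-75)) - 43299)/(16335 - 3602) = ((5625 - 3075 + sqrt(2)*(-375*I*sqrt(3)) + 41*sqrt(2)*(5*I*sqrt(3))) - 43299)/12733 = ((5625 - 3075 - 375*I*sqrt(6) + 205*I*sqrt(6)) - 43299)*(1/12733) = ((2550 - 170*I*sqrt(6)) - 43299)*(1/12733) = (-40749 - 170*I*sqrt(6))*(1/12733) = -2397/749 - 10*I*sqrt(6)/749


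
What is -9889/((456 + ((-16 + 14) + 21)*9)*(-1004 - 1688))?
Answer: 899/153444 ≈ 0.0058588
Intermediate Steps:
-9889/((456 + ((-16 + 14) + 21)*9)*(-1004 - 1688)) = -9889/((456 + (-2 + 21)*9)*(-2692)) = -9889/((456 + 19*9)*(-2692)) = -9889/((456 + 171)*(-2692)) = -9889/(627*(-2692)) = -9889/(-1687884) = -9889*(-1)/1687884 = -1*(-899/153444) = 899/153444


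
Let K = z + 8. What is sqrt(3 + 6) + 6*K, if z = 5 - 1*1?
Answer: 75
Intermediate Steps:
z = 4 (z = 5 - 1 = 4)
K = 12 (K = 4 + 8 = 12)
sqrt(3 + 6) + 6*K = sqrt(3 + 6) + 6*12 = sqrt(9) + 72 = 3 + 72 = 75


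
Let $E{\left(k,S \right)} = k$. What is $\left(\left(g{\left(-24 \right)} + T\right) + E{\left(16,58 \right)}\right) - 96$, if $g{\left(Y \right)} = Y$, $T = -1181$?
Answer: $-1285$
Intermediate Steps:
$\left(\left(g{\left(-24 \right)} + T\right) + E{\left(16,58 \right)}\right) - 96 = \left(\left(-24 - 1181\right) + 16\right) - 96 = \left(-1205 + 16\right) - 96 = -1189 - 96 = -1285$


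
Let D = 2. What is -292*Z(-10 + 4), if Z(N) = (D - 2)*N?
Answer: 0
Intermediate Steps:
Z(N) = 0 (Z(N) = (2 - 2)*N = 0*N = 0)
-292*Z(-10 + 4) = -292*0 = 0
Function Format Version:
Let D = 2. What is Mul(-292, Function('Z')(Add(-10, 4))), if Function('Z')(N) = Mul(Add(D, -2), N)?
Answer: 0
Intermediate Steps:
Function('Z')(N) = 0 (Function('Z')(N) = Mul(Add(2, -2), N) = Mul(0, N) = 0)
Mul(-292, Function('Z')(Add(-10, 4))) = Mul(-292, 0) = 0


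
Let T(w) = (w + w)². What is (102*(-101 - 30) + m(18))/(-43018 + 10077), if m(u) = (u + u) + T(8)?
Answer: 13070/32941 ≈ 0.39677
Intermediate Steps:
T(w) = 4*w² (T(w) = (2*w)² = 4*w²)
m(u) = 256 + 2*u (m(u) = (u + u) + 4*8² = 2*u + 4*64 = 2*u + 256 = 256 + 2*u)
(102*(-101 - 30) + m(18))/(-43018 + 10077) = (102*(-101 - 30) + (256 + 2*18))/(-43018 + 10077) = (102*(-131) + (256 + 36))/(-32941) = (-13362 + 292)*(-1/32941) = -13070*(-1/32941) = 13070/32941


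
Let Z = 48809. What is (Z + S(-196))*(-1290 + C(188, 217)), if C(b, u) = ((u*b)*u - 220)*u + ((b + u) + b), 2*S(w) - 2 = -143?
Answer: 187252771811139/2 ≈ 9.3626e+13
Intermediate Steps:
S(w) = -141/2 (S(w) = 1 + (½)*(-143) = 1 - 143/2 = -141/2)
C(b, u) = u + 2*b + u*(-220 + b*u²) (C(b, u) = ((b*u)*u - 220)*u + (u + 2*b) = (b*u² - 220)*u + (u + 2*b) = (-220 + b*u²)*u + (u + 2*b) = u*(-220 + b*u²) + (u + 2*b) = u + 2*b + u*(-220 + b*u²))
(Z + S(-196))*(-1290 + C(188, 217)) = (48809 - 141/2)*(-1290 + (-219*217 + 2*188 + 188*217³)) = 97477*(-1290 + (-47523 + 376 + 188*10218313))/2 = 97477*(-1290 + (-47523 + 376 + 1921042844))/2 = 97477*(-1290 + 1920995697)/2 = (97477/2)*1920994407 = 187252771811139/2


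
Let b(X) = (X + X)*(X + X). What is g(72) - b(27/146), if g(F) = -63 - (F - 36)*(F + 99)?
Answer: -33141780/5329 ≈ -6219.1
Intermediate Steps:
g(F) = -63 - (-36 + F)*(99 + F)
b(X) = 4*X² (b(X) = (2*X)*(2*X) = 4*X²)
g(72) - b(27/146) = (3501 - 1*72² - 63*72) - 4*(27/146)² = (3501 - 1*5184 - 4536) - 4*(27*(1/146))² = (3501 - 5184 - 4536) - 4*(27/146)² = -6219 - 4*729/21316 = -6219 - 1*729/5329 = -6219 - 729/5329 = -33141780/5329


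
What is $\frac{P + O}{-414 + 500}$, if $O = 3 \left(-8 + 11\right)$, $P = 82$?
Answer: $\frac{91}{86} \approx 1.0581$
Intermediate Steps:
$O = 9$ ($O = 3 \cdot 3 = 9$)
$\frac{P + O}{-414 + 500} = \frac{82 + 9}{-414 + 500} = \frac{91}{86}$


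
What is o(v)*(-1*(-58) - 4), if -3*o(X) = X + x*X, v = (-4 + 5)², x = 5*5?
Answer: -468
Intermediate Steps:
x = 25
v = 1 (v = 1² = 1)
o(X) = -26*X/3 (o(X) = -(X + 25*X)/3 = -26*X/3)
o(v)*(-1*(-58) - 4) = (-26/3*1)*(-1*(-58) - 4) = -26*(58 - 4)/3 = -26/3*54 = -468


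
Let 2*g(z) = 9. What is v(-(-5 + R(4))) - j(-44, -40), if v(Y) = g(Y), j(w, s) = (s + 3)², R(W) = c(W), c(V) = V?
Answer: -2729/2 ≈ -1364.5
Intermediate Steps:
R(W) = W
g(z) = 9/2 (g(z) = (½)*9 = 9/2)
j(w, s) = (3 + s)²
v(Y) = 9/2
v(-(-5 + R(4))) - j(-44, -40) = 9/2 - (3 - 40)² = 9/2 - 1*(-37)² = 9/2 - 1*1369 = 9/2 - 1369 = -2729/2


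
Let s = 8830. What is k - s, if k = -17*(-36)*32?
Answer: 10754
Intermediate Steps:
k = 19584 (k = 612*32 = 19584)
k - s = 19584 - 1*8830 = 19584 - 8830 = 10754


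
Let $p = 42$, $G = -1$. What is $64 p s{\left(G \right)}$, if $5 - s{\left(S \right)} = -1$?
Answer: $16128$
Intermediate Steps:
$s{\left(S \right)} = 6$ ($s{\left(S \right)} = 5 - -1 = 5 + 1 = 6$)
$64 p s{\left(G \right)} = 64 \cdot 42 \cdot 6 = 2688 \cdot 6 = 16128$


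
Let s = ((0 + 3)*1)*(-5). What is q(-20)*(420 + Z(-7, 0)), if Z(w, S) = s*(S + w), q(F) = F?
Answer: -10500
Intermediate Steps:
s = -15 (s = (3*1)*(-5) = 3*(-5) = -15)
Z(w, S) = -15*S - 15*w (Z(w, S) = -15*(S + w) = -15*S - 15*w)
q(-20)*(420 + Z(-7, 0)) = -20*(420 + (-15*0 - 15*(-7))) = -20*(420 + (0 + 105)) = -20*(420 + 105) = -20*525 = -10500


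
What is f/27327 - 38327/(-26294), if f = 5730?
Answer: 399342183/239512046 ≈ 1.6673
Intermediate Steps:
f/27327 - 38327/(-26294) = 5730/27327 - 38327/(-26294) = 5730*(1/27327) - 38327*(-1/26294) = 1910/9109 + 38327/26294 = 399342183/239512046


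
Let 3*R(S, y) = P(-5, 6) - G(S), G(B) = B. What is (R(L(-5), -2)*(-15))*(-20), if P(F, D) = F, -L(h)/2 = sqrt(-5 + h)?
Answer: -500 + 200*I*sqrt(10) ≈ -500.0 + 632.46*I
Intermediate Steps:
L(h) = -2*sqrt(-5 + h)
R(S, y) = -5/3 - S/3 (R(S, y) = (-5 - S)/3 = -5/3 - S/3)
(R(L(-5), -2)*(-15))*(-20) = ((-5/3 - (-2)*sqrt(-5 - 5)/3)*(-15))*(-20) = ((-5/3 - (-2)*sqrt(-10)/3)*(-15))*(-20) = ((-5/3 - (-2)*I*sqrt(10)/3)*(-15))*(-20) = ((-5/3 + 2*I*sqrt(10)/3)*(-15))*(-20) = (25 - 10*I*sqrt(10))*(-20) = -500 + 200*I*sqrt(10)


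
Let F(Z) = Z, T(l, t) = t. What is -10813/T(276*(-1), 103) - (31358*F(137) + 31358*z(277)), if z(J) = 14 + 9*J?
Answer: -8539797669/103 ≈ -8.2911e+7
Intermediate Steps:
-10813/T(276*(-1), 103) - (31358*F(137) + 31358*z(277)) = -10813/103 - (4735058 + 78175494) = -10813*1/103 - 31358/(1/(137 + (14 + 2493))) = -10813/103 - 31358/(1/(137 + 2507)) = -10813/103 - 31358/(1/2644) = -10813/103 - 31358/1/2644 = -10813/103 - 31358*2644 = -10813/103 - 82910552 = -8539797669/103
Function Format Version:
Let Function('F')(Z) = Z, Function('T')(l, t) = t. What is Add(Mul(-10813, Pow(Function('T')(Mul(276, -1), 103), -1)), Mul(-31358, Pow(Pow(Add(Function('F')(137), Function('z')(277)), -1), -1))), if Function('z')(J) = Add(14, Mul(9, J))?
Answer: Rational(-8539797669, 103) ≈ -8.2911e+7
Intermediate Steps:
Add(Mul(-10813, Pow(Function('T')(Mul(276, -1), 103), -1)), Mul(-31358, Pow(Pow(Add(Function('F')(137), Function('z')(277)), -1), -1))) = Add(Mul(-10813, Pow(103, -1)), Mul(-31358, Pow(Pow(Add(137, Add(14, Mul(9, 277))), -1), -1))) = Add(Mul(-10813, Rational(1, 103)), Mul(-31358, Pow(Pow(Add(137, Add(14, 2493)), -1), -1))) = Add(Rational(-10813, 103), Mul(-31358, Pow(Pow(Add(137, 2507), -1), -1))) = Add(Rational(-10813, 103), Mul(-31358, Pow(Pow(2644, -1), -1))) = Add(Rational(-10813, 103), Mul(-31358, Pow(Rational(1, 2644), -1))) = Add(Rational(-10813, 103), Mul(-31358, 2644)) = Add(Rational(-10813, 103), -82910552) = Rational(-8539797669, 103)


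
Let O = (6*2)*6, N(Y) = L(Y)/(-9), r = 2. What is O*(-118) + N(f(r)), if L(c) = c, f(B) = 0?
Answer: -8496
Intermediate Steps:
N(Y) = -Y/9 (N(Y) = Y/(-9) = Y*(-⅑) = -Y/9)
O = 72 (O = 12*6 = 72)
O*(-118) + N(f(r)) = 72*(-118) - ⅑*0 = -8496 + 0 = -8496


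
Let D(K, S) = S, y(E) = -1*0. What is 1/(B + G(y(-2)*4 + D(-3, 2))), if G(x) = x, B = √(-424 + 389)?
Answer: 2/39 - I*√35/39 ≈ 0.051282 - 0.15169*I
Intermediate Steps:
y(E) = 0
B = I*√35 (B = √(-35) = I*√35 ≈ 5.9161*I)
1/(B + G(y(-2)*4 + D(-3, 2))) = 1/(I*√35 + (0*4 + 2)) = 1/(I*√35 + (0 + 2)) = 1/(I*√35 + 2) = 1/(2 + I*√35)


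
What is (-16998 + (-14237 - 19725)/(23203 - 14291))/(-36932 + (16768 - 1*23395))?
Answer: 75760069/194098904 ≈ 0.39032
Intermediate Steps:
(-16998 + (-14237 - 19725)/(23203 - 14291))/(-36932 + (16768 - 1*23395)) = (-16998 - 33962/8912)/(-36932 + (16768 - 23395)) = (-16998 - 33962*1/8912)/(-36932 - 6627) = (-16998 - 16981/4456)/(-43559) = -75760069/4456*(-1/43559) = 75760069/194098904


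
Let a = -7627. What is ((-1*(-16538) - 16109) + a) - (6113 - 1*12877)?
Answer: -434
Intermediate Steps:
((-1*(-16538) - 16109) + a) - (6113 - 1*12877) = ((-1*(-16538) - 16109) - 7627) - (6113 - 1*12877) = ((16538 - 16109) - 7627) - (6113 - 12877) = (429 - 7627) - 1*(-6764) = -7198 + 6764 = -434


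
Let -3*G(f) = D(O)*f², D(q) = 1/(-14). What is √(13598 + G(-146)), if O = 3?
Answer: 2*√1555134/21 ≈ 118.77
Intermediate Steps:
D(q) = -1/14
G(f) = f²/42 (G(f) = -(-1)*f²/42 = f²/42)
√(13598 + G(-146)) = √(13598 + (1/42)*(-146)²) = √(13598 + (1/42)*21316) = √(13598 + 10658/21) = √(296216/21) = 2*√1555134/21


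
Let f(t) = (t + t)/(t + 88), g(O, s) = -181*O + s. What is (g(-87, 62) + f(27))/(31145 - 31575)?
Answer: -1818089/49450 ≈ -36.766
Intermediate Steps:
g(O, s) = s - 181*O
f(t) = 2*t/(88 + t) (f(t) = (2*t)/(88 + t) = 2*t/(88 + t))
(g(-87, 62) + f(27))/(31145 - 31575) = ((62 - 181*(-87)) + 2*27/(88 + 27))/(31145 - 31575) = ((62 + 15747) + 2*27/115)/(-430) = (15809 + 2*27*(1/115))*(-1/430) = (15809 + 54/115)*(-1/430) = (1818089/115)*(-1/430) = -1818089/49450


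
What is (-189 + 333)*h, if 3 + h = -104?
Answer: -15408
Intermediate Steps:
h = -107 (h = -3 - 104 = -107)
(-189 + 333)*h = (-189 + 333)*(-107) = 144*(-107) = -15408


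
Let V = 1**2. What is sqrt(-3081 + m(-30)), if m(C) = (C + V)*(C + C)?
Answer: 3*I*sqrt(149) ≈ 36.62*I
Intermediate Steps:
V = 1
m(C) = 2*C*(1 + C) (m(C) = (C + 1)*(C + C) = (1 + C)*(2*C) = 2*C*(1 + C))
sqrt(-3081 + m(-30)) = sqrt(-3081 + 2*(-30)*(1 - 30)) = sqrt(-3081 + 2*(-30)*(-29)) = sqrt(-3081 + 1740) = sqrt(-1341) = 3*I*sqrt(149)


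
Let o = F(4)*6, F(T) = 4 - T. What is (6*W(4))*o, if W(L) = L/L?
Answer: 0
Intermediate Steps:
W(L) = 1
o = 0 (o = (4 - 1*4)*6 = (4 - 4)*6 = 0*6 = 0)
(6*W(4))*o = (6*1)*0 = 6*0 = 0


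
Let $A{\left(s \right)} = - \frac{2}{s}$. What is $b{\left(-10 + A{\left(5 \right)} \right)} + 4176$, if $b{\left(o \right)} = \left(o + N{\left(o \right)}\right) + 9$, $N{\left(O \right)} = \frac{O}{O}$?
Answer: $\frac{20878}{5} \approx 4175.6$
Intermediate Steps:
$N{\left(O \right)} = 1$
$b{\left(o \right)} = 10 + o$ ($b{\left(o \right)} = \left(o + 1\right) + 9 = \left(1 + o\right) + 9 = 10 + o$)
$b{\left(-10 + A{\left(5 \right)} \right)} + 4176 = \left(10 - \left(10 + \frac{2}{5}\right)\right) + 4176 = \left(10 - \frac{52}{5}\right) + 4176 = - \frac{2}{5} + 4176 = \frac{20878}{5}$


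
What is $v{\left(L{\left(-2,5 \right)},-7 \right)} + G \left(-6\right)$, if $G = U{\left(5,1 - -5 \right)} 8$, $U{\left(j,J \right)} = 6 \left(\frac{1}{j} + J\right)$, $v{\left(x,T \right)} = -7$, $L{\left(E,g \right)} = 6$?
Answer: $- \frac{8963}{5} \approx -1792.6$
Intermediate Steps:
$U{\left(j,J \right)} = 6 J + \frac{6}{j}$ ($U{\left(j,J \right)} = 6 \left(J + \frac{1}{j}\right) = 6 J + \frac{6}{j}$)
$G = \frac{1488}{5}$ ($G = \left(6 \left(1 - -5\right) + \frac{6}{5}\right) 8 = \left(6 \left(1 + 5\right) + 6 \cdot \frac{1}{5}\right) 8 = \left(6 \cdot 6 + \frac{6}{5}\right) 8 = \left(36 + \frac{6}{5}\right) 8 = \frac{186}{5} \cdot 8 = \frac{1488}{5} \approx 297.6$)
$v{\left(L{\left(-2,5 \right)},-7 \right)} + G \left(-6\right) = -7 + \frac{1488}{5} \left(-6\right) = -7 - \frac{8928}{5} = - \frac{8963}{5}$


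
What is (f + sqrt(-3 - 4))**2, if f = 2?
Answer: (2 + I*sqrt(7))**2 ≈ -3.0 + 10.583*I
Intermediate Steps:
(f + sqrt(-3 - 4))**2 = (2 + sqrt(-3 - 4))**2 = (2 + sqrt(-7))**2 = (2 + I*sqrt(7))**2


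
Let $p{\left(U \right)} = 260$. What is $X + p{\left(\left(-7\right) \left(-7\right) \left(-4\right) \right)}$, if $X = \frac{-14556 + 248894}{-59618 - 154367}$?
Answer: $\frac{55401762}{213985} \approx 258.9$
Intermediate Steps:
$X = - \frac{234338}{213985}$ ($X = \frac{234338}{-213985} = 234338 \left(- \frac{1}{213985}\right) = - \frac{234338}{213985} \approx -1.0951$)
$X + p{\left(\left(-7\right) \left(-7\right) \left(-4\right) \right)} = - \frac{234338}{213985} + 260 = \frac{55401762}{213985}$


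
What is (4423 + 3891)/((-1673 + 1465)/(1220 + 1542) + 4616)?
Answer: 5740817/3187296 ≈ 1.8012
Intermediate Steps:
(4423 + 3891)/((-1673 + 1465)/(1220 + 1542) + 4616) = 8314/(-208/2762 + 4616) = 8314/(-208*1/2762 + 4616) = 8314/(-104/1381 + 4616) = 8314/(6374592/1381) = 8314*(1381/6374592) = 5740817/3187296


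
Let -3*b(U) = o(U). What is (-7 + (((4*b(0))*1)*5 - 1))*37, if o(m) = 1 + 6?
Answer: -6068/3 ≈ -2022.7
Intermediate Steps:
o(m) = 7
b(U) = -7/3 (b(U) = -⅓*7 = -7/3)
(-7 + (((4*b(0))*1)*5 - 1))*37 = (-7 + (((4*(-7/3))*1)*5 - 1))*37 = (-7 + (-28/3*1*5 - 1))*37 = (-7 + (-28/3*5 - 1))*37 = (-7 + (-140/3 - 1))*37 = (-7 - 143/3)*37 = -164/3*37 = -6068/3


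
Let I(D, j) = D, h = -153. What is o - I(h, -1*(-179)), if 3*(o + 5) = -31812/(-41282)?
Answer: 3060170/20641 ≈ 148.26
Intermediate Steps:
o = -97903/20641 (o = -5 + (-31812/(-41282))/3 = -5 + (-31812*(-1/41282))/3 = -5 + (1/3)*(15906/20641) = -5 + 5302/20641 = -97903/20641 ≈ -4.7431)
o - I(h, -1*(-179)) = -97903/20641 - 1*(-153) = -97903/20641 + 153 = 3060170/20641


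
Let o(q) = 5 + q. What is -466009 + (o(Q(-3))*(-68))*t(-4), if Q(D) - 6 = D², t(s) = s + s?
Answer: -455129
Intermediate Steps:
t(s) = 2*s
Q(D) = 6 + D²
-466009 + (o(Q(-3))*(-68))*t(-4) = -466009 + ((5 + (6 + (-3)²))*(-68))*(2*(-4)) = -466009 + ((5 + (6 + 9))*(-68))*(-8) = -466009 + ((5 + 15)*(-68))*(-8) = -466009 + (20*(-68))*(-8) = -466009 - 1360*(-8) = -466009 + 10880 = -455129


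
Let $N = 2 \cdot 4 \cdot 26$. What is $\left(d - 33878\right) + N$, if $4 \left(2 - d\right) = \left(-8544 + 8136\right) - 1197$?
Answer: $- \frac{133067}{4} \approx -33267.0$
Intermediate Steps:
$d = \frac{1613}{4}$ ($d = 2 - \frac{\left(-8544 + 8136\right) - 1197}{4} = 2 - \frac{-408 - 1197}{4} = 2 - - \frac{1605}{4} = 2 + \frac{1605}{4} = \frac{1613}{4} \approx 403.25$)
$N = 208$ ($N = 8 \cdot 26 = 208$)
$\left(d - 33878\right) + N = \left(\frac{1613}{4} - 33878\right) + 208 = - \frac{133899}{4} + 208 = - \frac{133067}{4}$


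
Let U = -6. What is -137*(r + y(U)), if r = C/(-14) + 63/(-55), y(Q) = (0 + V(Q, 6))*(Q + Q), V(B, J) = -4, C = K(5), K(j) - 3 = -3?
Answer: -353049/55 ≈ -6419.1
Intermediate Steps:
K(j) = 0 (K(j) = 3 - 3 = 0)
C = 0
y(Q) = -8*Q (y(Q) = (0 - 4)*(Q + Q) = -8*Q)
r = -63/55 (r = 0/(-14) + 63/(-55) = 0*(-1/14) + 63*(-1/55) = 0 - 63/55 = -63/55 ≈ -1.1455)
-137*(r + y(U)) = -137*(-63/55 - 8*(-6)) = -137*(-63/55 + 48) = -137*2577/55 = -353049/55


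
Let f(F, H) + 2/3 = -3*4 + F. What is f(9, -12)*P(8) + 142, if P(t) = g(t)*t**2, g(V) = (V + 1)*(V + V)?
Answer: -33650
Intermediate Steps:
g(V) = 2*V*(1 + V) (g(V) = (1 + V)*(2*V) = 2*V*(1 + V))
f(F, H) = -38/3 + F (f(F, H) = -2/3 + (-3*4 + F) = -2/3 + (-12 + F) = -38/3 + F)
P(t) = 2*t**3*(1 + t) (P(t) = (2*t*(1 + t))*t**2 = 2*t**3*(1 + t))
f(9, -12)*P(8) + 142 = (-38/3 + 9)*(2*8**3*(1 + 8)) + 142 = -22*512*9/3 + 142 = -11/3*9216 + 142 = -33792 + 142 = -33650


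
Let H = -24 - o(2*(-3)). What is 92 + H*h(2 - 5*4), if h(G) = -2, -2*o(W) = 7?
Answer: 133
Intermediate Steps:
o(W) = -7/2 (o(W) = -½*7 = -7/2)
H = -41/2 (H = -24 - 1*(-7/2) = -24 + 7/2 = -41/2 ≈ -20.500)
92 + H*h(2 - 5*4) = 92 - 41/2*(-2) = 92 + 41 = 133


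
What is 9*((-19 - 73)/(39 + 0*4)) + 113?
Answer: 1193/13 ≈ 91.769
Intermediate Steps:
9*((-19 - 73)/(39 + 0*4)) + 113 = 9*(-92/(39 + 0)) + 113 = 9*(-92/39) + 113 = -276/13 + 113 = 1193/13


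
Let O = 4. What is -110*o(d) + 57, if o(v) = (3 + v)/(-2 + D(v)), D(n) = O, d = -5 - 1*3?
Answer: 332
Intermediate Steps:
d = -8 (d = -5 - 3 = -8)
D(n) = 4
o(v) = 3/2 + v/2 (o(v) = (3 + v)/(-2 + 4) = (3 + v)/2 = (3 + v)*(½) = 3/2 + v/2)
-110*o(d) + 57 = -110*(3/2 + (½)*(-8)) + 57 = -110*(3/2 - 4) + 57 = -110*(-5/2) + 57 = 275 + 57 = 332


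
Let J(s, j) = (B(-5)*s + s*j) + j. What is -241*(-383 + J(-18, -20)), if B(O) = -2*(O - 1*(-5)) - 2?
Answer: 1687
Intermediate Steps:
B(O) = -12 - 2*O (B(O) = -2*(O + 5) - 2 = -2*(5 + O) - 2 = (-10 - 2*O) - 2 = -12 - 2*O)
J(s, j) = j - 2*s + j*s (J(s, j) = ((-12 - 2*(-5))*s + s*j) + j = ((-12 + 10)*s + j*s) + j = (-2*s + j*s) + j = j - 2*s + j*s)
-241*(-383 + J(-18, -20)) = -241*(-383 + (-20 - 2*(-18) - 20*(-18))) = -241*(-383 + (-20 + 36 + 360)) = -241*(-383 + 376) = -241*(-7) = 1687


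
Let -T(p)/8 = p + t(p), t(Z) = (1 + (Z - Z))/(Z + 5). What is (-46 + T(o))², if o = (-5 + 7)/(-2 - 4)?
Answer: 894916/441 ≈ 2029.3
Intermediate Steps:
o = -⅓ (o = 2/(-6) = 2*(-⅙) = -⅓ ≈ -0.33333)
t(Z) = 1/(5 + Z) (t(Z) = (1 + 0)/(5 + Z) = 1/(5 + Z))
T(p) = -8*p - 8/(5 + p) (T(p) = -8*(p + 1/(5 + p)) = -8*p - 8/(5 + p))
(-46 + T(o))² = (-46 + 8*(-1 - 1*(-⅓)*(5 - ⅓))/(5 - ⅓))² = (-46 + 8*(-1 - 1*(-⅓)*14/3)/(14/3))² = (-46 + 8*(3/14)*(-1 + 14/9))² = (-46 + 8*(3/14)*(5/9))² = (-46 + 20/21)² = (-946/21)² = 894916/441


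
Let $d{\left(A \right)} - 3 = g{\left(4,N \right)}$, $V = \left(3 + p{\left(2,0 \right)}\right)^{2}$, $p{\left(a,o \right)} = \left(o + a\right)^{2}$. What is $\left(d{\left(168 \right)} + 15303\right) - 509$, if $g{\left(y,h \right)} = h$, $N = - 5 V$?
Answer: $14552$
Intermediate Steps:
$p{\left(a,o \right)} = \left(a + o\right)^{2}$
$V = 49$ ($V = \left(3 + \left(2 + 0\right)^{2}\right)^{2} = \left(3 + 2^{2}\right)^{2} = \left(3 + 4\right)^{2} = 7^{2} = 49$)
$N = -245$ ($N = \left(-5\right) 49 = -245$)
$d{\left(A \right)} = -242$ ($d{\left(A \right)} = 3 - 245 = -242$)
$\left(d{\left(168 \right)} + 15303\right) - 509 = \left(-242 + 15303\right) - 509 = 15061 - 509 = 14552$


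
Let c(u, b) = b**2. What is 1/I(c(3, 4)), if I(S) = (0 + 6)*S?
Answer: 1/96 ≈ 0.010417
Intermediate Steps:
I(S) = 6*S
1/I(c(3, 4)) = 1/(6*4**2) = 1/(6*16) = 1/96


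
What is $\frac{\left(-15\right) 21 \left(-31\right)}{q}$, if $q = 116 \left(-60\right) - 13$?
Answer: $- \frac{9765}{6973} \approx -1.4004$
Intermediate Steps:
$q = -6973$ ($q = -6960 - 13 = -6973$)
$\frac{\left(-15\right) 21 \left(-31\right)}{q} = \frac{\left(-15\right) 21 \left(-31\right)}{-6973} = \left(-315\right) \left(-31\right) \left(- \frac{1}{6973}\right) = 9765 \left(- \frac{1}{6973}\right) = - \frac{9765}{6973}$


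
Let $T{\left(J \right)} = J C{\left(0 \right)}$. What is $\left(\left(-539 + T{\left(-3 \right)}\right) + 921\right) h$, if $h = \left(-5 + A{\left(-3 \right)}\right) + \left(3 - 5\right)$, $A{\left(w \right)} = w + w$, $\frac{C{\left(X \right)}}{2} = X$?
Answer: $-4966$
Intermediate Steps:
$C{\left(X \right)} = 2 X$
$T{\left(J \right)} = 0$ ($T{\left(J \right)} = J 2 \cdot 0 = J 0 = 0$)
$A{\left(w \right)} = 2 w$
$h = -13$ ($h = \left(-5 + 2 \left(-3\right)\right) + \left(3 - 5\right) = \left(-5 - 6\right) - 2 = -11 - 2 = -13$)
$\left(\left(-539 + T{\left(-3 \right)}\right) + 921\right) h = \left(\left(-539 + 0\right) + 921\right) \left(-13\right) = \left(-539 + 921\right) \left(-13\right) = 382 \left(-13\right) = -4966$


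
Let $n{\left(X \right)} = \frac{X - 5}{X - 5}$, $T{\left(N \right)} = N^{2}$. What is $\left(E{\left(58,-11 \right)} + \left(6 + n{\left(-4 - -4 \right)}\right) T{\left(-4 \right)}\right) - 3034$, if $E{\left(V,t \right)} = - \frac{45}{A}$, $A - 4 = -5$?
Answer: $-2877$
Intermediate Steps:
$A = -1$ ($A = 4 - 5 = -1$)
$E{\left(V,t \right)} = 45$ ($E{\left(V,t \right)} = - \frac{45}{-1} = \left(-45\right) \left(-1\right) = 45$)
$n{\left(X \right)} = 1$ ($n{\left(X \right)} = \frac{-5 + X}{-5 + X} = 1$)
$\left(E{\left(58,-11 \right)} + \left(6 + n{\left(-4 - -4 \right)}\right) T{\left(-4 \right)}\right) - 3034 = \left(45 + \left(6 + 1\right) \left(-4\right)^{2}\right) - 3034 = \left(45 + 7 \cdot 16\right) - 3034 = \left(45 + 112\right) - 3034 = 157 - 3034 = -2877$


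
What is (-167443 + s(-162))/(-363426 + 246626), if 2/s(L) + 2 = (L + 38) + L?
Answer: 24111793/16819200 ≈ 1.4336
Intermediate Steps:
s(L) = 2/(36 + 2*L) (s(L) = 2/(-2 + ((L + 38) + L)) = 2/(-2 + ((38 + L) + L)) = 2/(-2 + (38 + 2*L)) = 2/(36 + 2*L))
(-167443 + s(-162))/(-363426 + 246626) = (-167443 + 1/(18 - 162))/(-363426 + 246626) = (-167443 + 1/(-144))/(-116800) = (-167443 - 1/144)*(-1/116800) = -24111793/144*(-1/116800) = 24111793/16819200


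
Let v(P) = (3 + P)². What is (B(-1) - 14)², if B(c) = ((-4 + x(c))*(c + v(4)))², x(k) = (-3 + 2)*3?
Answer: 12742345924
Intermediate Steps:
x(k) = -3 (x(k) = -1*3 = -3)
B(c) = (-343 - 7*c)² (B(c) = ((-4 - 3)*(c + (3 + 4)²))² = (-7*(c + 7²))² = (-7*(c + 49))² = (-7*(49 + c))² = (-343 - 7*c)²)
(B(-1) - 14)² = (49*(49 - 1)² - 14)² = (49*48² - 14)² = (49*2304 - 14)² = (112896 - 14)² = 112882² = 12742345924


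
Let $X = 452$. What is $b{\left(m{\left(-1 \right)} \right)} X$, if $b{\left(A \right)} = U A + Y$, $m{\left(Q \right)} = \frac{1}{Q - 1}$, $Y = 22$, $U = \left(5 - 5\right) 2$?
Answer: $9944$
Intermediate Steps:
$U = 0$ ($U = 0 \cdot 2 = 0$)
$m{\left(Q \right)} = \frac{1}{-1 + Q}$
$b{\left(A \right)} = 22$ ($b{\left(A \right)} = 0 A + 22 = 0 + 22 = 22$)
$b{\left(m{\left(-1 \right)} \right)} X = 22 \cdot 452 = 9944$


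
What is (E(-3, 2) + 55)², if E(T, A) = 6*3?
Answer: 5329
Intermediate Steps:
E(T, A) = 18
(E(-3, 2) + 55)² = (18 + 55)² = 73² = 5329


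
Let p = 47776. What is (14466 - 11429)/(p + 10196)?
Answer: 3037/57972 ≈ 0.052387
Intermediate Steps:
(14466 - 11429)/(p + 10196) = (14466 - 11429)/(47776 + 10196) = 3037/57972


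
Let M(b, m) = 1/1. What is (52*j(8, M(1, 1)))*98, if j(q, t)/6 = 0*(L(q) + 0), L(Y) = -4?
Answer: 0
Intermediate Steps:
M(b, m) = 1
j(q, t) = 0 (j(q, t) = 6*(0*(-4 + 0)) = 6*(0*(-4)) = 6*0 = 0)
(52*j(8, M(1, 1)))*98 = (52*0)*98 = 0*98 = 0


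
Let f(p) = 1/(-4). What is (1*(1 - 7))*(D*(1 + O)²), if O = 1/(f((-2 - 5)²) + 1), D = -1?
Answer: 98/3 ≈ 32.667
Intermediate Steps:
f(p) = -¼
O = 4/3 (O = 1/(-¼ + 1) = 1/(¾) = 4/3 ≈ 1.3333)
(1*(1 - 7))*(D*(1 + O)²) = (1*(1 - 7))*(-(1 + 4/3)²) = (1*(-6))*(-(7/3)²) = -(-6)*49/9 = -6*(-49/9) = 98/3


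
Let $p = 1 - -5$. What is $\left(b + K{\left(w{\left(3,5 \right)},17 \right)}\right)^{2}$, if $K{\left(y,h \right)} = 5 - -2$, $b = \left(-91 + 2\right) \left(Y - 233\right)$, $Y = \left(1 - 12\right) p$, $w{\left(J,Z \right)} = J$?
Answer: $708517924$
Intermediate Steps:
$p = 6$ ($p = 1 + 5 = 6$)
$Y = -66$ ($Y = \left(1 - 12\right) 6 = \left(-11\right) 6 = -66$)
$b = 26611$ ($b = \left(-91 + 2\right) \left(-66 - 233\right) = \left(-89\right) \left(-299\right) = 26611$)
$K{\left(y,h \right)} = 7$ ($K{\left(y,h \right)} = 5 + 2 = 7$)
$\left(b + K{\left(w{\left(3,5 \right)},17 \right)}\right)^{2} = \left(26611 + 7\right)^{2} = 26618^{2} = 708517924$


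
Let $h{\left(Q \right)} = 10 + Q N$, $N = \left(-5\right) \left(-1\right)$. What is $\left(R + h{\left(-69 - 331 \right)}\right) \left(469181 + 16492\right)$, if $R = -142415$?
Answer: $-70133609565$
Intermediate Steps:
$N = 5$
$h{\left(Q \right)} = 10 + 5 Q$ ($h{\left(Q \right)} = 10 + Q 5 = 10 + 5 Q$)
$\left(R + h{\left(-69 - 331 \right)}\right) \left(469181 + 16492\right) = \left(-142415 + \left(10 + 5 \left(-69 - 331\right)\right)\right) \left(469181 + 16492\right) = \left(-142415 + \left(10 + 5 \left(-400\right)\right)\right) 485673 = \left(-142415 + \left(10 - 2000\right)\right) 485673 = \left(-142415 - 1990\right) 485673 = \left(-144405\right) 485673 = -70133609565$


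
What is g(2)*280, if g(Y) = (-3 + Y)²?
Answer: 280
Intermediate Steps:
g(2)*280 = (-3 + 2)²*280 = (-1)²*280 = 1*280 = 280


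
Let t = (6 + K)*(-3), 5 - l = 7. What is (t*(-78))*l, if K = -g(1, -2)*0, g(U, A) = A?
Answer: -2808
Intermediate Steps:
l = -2 (l = 5 - 1*7 = 5 - 7 = -2)
K = 0 (K = -1*(-2)*0 = 2*0 = 0)
t = -18 (t = (6 + 0)*(-3) = 6*(-3) = -18)
(t*(-78))*l = -18*(-78)*(-2) = 1404*(-2) = -2808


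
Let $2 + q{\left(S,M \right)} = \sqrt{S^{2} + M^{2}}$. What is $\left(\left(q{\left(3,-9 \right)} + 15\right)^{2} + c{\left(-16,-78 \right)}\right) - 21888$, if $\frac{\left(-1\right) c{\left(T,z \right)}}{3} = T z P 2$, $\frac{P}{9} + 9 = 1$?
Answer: $517507 + 78 \sqrt{10} \approx 5.1775 \cdot 10^{5}$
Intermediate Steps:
$P = -72$ ($P = -81 + 9 \cdot 1 = -81 + 9 = -72$)
$c{\left(T,z \right)} = 432 T z$ ($c{\left(T,z \right)} = - 3 T z \left(-72\right) 2 = - 3 - 72 T z 2 = - 3 \left(- 144 T z\right) = 432 T z$)
$q{\left(S,M \right)} = -2 + \sqrt{M^{2} + S^{2}}$ ($q{\left(S,M \right)} = -2 + \sqrt{S^{2} + M^{2}} = -2 + \sqrt{M^{2} + S^{2}}$)
$\left(\left(q{\left(3,-9 \right)} + 15\right)^{2} + c{\left(-16,-78 \right)}\right) - 21888 = \left(\left(\left(-2 + \sqrt{\left(-9\right)^{2} + 3^{2}}\right) + 15\right)^{2} + 432 \left(-16\right) \left(-78\right)\right) - 21888 = \left(\left(\left(-2 + \sqrt{81 + 9}\right) + 15\right)^{2} + 539136\right) - 21888 = \left(\left(\left(-2 + \sqrt{90}\right) + 15\right)^{2} + 539136\right) - 21888 = \left(\left(\left(-2 + 3 \sqrt{10}\right) + 15\right)^{2} + 539136\right) - 21888 = \left(\left(13 + 3 \sqrt{10}\right)^{2} + 539136\right) - 21888 = \left(539136 + \left(13 + 3 \sqrt{10}\right)^{2}\right) - 21888 = 517248 + \left(13 + 3 \sqrt{10}\right)^{2}$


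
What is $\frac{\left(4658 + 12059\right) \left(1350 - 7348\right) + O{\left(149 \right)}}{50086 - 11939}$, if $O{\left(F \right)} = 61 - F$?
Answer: $- \frac{100268654}{38147} \approx -2628.5$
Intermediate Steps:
$\frac{\left(4658 + 12059\right) \left(1350 - 7348\right) + O{\left(149 \right)}}{50086 - 11939} = \frac{\left(4658 + 12059\right) \left(1350 - 7348\right) + \left(61 - 149\right)}{50086 - 11939} = \frac{16717 \left(-5998\right) + \left(61 - 149\right)}{38147} = \left(-100268566 - 88\right) \frac{1}{38147} = \left(-100268654\right) \frac{1}{38147} = - \frac{100268654}{38147}$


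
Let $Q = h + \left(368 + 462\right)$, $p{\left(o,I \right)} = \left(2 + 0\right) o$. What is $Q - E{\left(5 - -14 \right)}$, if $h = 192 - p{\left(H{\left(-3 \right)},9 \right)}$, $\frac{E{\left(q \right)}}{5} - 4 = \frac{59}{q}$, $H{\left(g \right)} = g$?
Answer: $\frac{18857}{19} \approx 992.47$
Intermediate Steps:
$p{\left(o,I \right)} = 2 o$
$E{\left(q \right)} = 20 + \frac{295}{q}$ ($E{\left(q \right)} = 20 + 5 \frac{59}{q} = 20 + \frac{295}{q}$)
$h = 198$ ($h = 192 - 2 \left(-3\right) = 192 - -6 = 192 + 6 = 198$)
$Q = 1028$ ($Q = 198 + \left(368 + 462\right) = 198 + 830 = 1028$)
$Q - E{\left(5 - -14 \right)} = 1028 - \left(20 + \frac{295}{5 - -14}\right) = 1028 - \left(20 + \frac{295}{5 + 14}\right) = 1028 - \left(20 + \frac{295}{19}\right) = 1028 - \frac{675}{19} = \frac{18857}{19}$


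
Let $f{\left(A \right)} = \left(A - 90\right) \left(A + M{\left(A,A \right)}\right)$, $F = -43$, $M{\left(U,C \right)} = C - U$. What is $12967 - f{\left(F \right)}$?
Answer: $7248$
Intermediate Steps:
$f{\left(A \right)} = A \left(-90 + A\right)$ ($f{\left(A \right)} = \left(A - 90\right) \left(A + \left(A - A\right)\right) = \left(-90 + A\right) \left(A + 0\right) = \left(-90 + A\right) A = A \left(-90 + A\right)$)
$12967 - f{\left(F \right)} = 12967 - - 43 \left(-90 - 43\right) = 12967 - \left(-43\right) \left(-133\right) = 12967 - 5719 = 7248$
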